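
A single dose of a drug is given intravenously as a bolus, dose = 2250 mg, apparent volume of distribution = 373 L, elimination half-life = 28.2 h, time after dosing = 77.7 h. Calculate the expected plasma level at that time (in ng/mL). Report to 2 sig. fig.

890 ng/mL

C₀ = Dose / Vd = 2250 / 373 = 6.032 mg/L
k = ln2 / t½ = 0.693147 / 28.2 = 0.02458 h⁻¹
C = C₀ · e^(−k·t) = 6.032 × e^(−0.02458 × 77.7)
  = 6.032 × 0.1481 = 0.8933 mg/L
Convert: 0.8933 mg/L × 1000 = 893.3 ng/mL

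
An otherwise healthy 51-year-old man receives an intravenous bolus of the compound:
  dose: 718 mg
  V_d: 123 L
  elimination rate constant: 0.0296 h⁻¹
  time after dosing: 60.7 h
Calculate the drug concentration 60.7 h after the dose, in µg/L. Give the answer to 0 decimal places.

968 µg/L

C₀ = Dose / Vd = 718.0 / 123 = 5.837 mg/L
C = C₀ · e^(−k·t) = 5.837 × e^(−0.02960 × 60.7)
  = 5.837 × 0.1658 = 0.9678 mg/L
Convert: 0.9678 mg/L × 1000 = 967.8 µg/L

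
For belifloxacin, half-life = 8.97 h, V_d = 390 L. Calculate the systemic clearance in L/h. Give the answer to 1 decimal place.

k = ln2 / t½ = 0.693147 / 8.97 = 0.07727 h⁻¹
CL = k × Vd = 0.07727 × 390 = 30.14 L/h

30.1 L/h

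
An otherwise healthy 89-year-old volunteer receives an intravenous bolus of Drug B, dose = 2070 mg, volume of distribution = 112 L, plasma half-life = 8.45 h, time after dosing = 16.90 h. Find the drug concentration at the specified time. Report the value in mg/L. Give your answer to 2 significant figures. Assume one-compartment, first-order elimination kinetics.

4.6 mg/L

C₀ = Dose / Vd = 2070 / 112 = 18.48 mg/L
k = ln2 / t½ = 0.693147 / 8.45 = 0.08203 h⁻¹
t / t½ = 16.90 / 8.45 = 2 half-lives
C = C₀ × (1/2)^2 = 18.48 × 0.2500 = 4.620 mg/L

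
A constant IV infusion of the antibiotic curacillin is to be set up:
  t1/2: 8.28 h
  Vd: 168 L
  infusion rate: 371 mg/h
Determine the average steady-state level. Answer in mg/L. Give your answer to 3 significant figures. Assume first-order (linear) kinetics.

k = ln2 / t½ = 0.693147 / 8.28 = 0.08371 h⁻¹
CL = k × Vd = 0.08371 × 168 = 14.06 L/h
At steady state Css = R₀ / CL = 371 / 14.06 = 26.39 mg/L

26.4 mg/L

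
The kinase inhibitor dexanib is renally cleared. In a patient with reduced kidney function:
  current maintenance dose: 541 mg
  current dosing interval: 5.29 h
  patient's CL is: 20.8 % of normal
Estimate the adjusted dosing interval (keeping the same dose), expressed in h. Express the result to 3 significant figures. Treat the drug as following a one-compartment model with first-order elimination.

To keep the same average steady-state level, dosing rate must scale with clearance.
CL ratio = 20.8 / 100 = 0.2080
New interval (same dose) = 5.29 / 0.2080 = 25.43 h

25.4 h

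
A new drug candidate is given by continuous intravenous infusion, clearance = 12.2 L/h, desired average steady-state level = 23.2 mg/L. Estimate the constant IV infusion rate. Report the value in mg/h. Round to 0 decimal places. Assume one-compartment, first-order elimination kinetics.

At steady state, infusion rate R₀ = Css × CL = 23.2 × 12.20 = 283.0 mg/h

283 mg/h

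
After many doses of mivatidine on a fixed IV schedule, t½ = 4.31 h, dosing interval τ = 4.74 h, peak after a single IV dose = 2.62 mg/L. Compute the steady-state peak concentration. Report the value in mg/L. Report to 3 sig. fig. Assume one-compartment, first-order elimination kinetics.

4.91 mg/L

k = ln2 / t½ = 0.693147 / 4.31 = 0.1608 h⁻¹
e^(−kτ) = e^(−0.1608 × 4.74) = 0.4666
Accumulation ratio R = 1 / (1 − e^(−kτ)) = 1 / (1 − 0.4666) = 1.875
Steady-state peak = C₀ × R = 2.62 × 1.875 = 4.913 mg/L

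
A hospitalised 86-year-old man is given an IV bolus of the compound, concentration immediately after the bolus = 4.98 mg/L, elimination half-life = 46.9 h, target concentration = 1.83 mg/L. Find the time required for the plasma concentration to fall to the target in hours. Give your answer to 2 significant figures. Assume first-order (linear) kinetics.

k = ln2 / t½ = 0.693147 / 46.9 = 0.01478 h⁻¹
t = ln(C₀ / C) / k = ln(4.980 / 1.83) / 0.01478
  = ln(2.721) / 0.01478 = 1.001 / 0.01478 = 67.73 h

68 h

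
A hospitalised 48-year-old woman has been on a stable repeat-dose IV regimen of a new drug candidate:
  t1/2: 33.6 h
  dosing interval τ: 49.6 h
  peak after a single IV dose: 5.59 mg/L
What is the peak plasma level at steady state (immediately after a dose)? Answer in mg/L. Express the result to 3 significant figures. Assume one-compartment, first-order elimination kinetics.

k = ln2 / t½ = 0.693147 / 33.6 = 0.02063 h⁻¹
e^(−kτ) = e^(−0.02063 × 49.6) = 0.3594
Accumulation ratio R = 1 / (1 − e^(−kτ)) = 1 / (1 − 0.3594) = 1.561
Steady-state peak = C₀ × R = 5.59 × 1.561 = 8.726 mg/L

8.73 mg/L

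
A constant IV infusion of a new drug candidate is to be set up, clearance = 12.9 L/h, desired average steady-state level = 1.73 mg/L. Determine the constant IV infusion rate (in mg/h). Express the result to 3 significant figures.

At steady state, infusion rate R₀ = Css × CL = 1.73 × 12.90 = 22.32 mg/h

22.3 mg/h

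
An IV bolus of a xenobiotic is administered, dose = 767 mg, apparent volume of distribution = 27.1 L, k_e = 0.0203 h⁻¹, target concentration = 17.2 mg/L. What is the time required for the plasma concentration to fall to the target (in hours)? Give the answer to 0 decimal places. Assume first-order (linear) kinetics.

25 h

C₀ = Dose / Vd = 767.0 / 27.1 = 28.30 mg/L
t = ln(C₀ / C) / k = ln(28.30 / 17.2) / 0.02030
  = ln(1.645) / 0.02030 = 0.4977 / 0.02030 = 24.52 h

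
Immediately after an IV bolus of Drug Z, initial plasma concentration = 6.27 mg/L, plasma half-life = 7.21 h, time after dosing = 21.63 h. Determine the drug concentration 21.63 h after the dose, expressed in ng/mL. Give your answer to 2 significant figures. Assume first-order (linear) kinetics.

780 ng/mL

k = ln2 / t½ = 0.693147 / 7.21 = 0.09614 h⁻¹
t / t½ = 21.63 / 7.21 = 3 half-lives
C = C₀ × (1/2)^3 = 6.270 × 0.1250 = 0.7838 mg/L
Convert: 0.7838 mg/L × 1000 = 783.8 ng/mL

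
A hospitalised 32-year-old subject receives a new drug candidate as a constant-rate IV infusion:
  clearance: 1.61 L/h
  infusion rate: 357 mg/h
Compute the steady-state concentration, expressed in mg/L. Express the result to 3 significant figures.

222 mg/L

At steady state Css = R₀ / CL = 357 / 1.610 = 221.7 mg/L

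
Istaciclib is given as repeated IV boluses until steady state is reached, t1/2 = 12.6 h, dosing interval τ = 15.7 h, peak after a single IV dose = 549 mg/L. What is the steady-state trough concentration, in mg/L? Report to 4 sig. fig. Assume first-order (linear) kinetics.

400.2 mg/L

k = ln2 / t½ = 0.693147 / 12.6 = 0.05501 h⁻¹
e^(−kτ) = e^(−0.05501 × 15.7) = 0.4216
Accumulation ratio R = 1 / (1 − e^(−kτ)) = 1 / (1 − 0.4216) = 1.729
Steady-state trough = C₀ × R × e^(−kτ) = 549 × 1.729 × 0.4216 = 400.2 mg/L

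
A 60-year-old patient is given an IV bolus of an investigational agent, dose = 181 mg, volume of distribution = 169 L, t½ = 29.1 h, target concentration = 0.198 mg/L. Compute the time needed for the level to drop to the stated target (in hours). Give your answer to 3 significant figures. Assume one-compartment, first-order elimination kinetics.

70.9 h

C₀ = Dose / Vd = 181.0 / 169 = 1.071 mg/L
k = ln2 / t½ = 0.693147 / 29.1 = 0.02382 h⁻¹
t = ln(C₀ / C) / k = ln(1.071 / 0.198) / 0.02382
  = ln(5.409) / 0.02382 = 1.688 / 0.02382 = 70.86 h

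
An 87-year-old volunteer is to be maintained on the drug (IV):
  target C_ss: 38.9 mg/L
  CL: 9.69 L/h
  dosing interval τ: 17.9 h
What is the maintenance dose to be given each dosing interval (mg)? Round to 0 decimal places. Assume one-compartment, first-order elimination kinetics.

6747 mg

At steady state, Dose/τ = Css × CL.
Dose = Css × CL × τ = 38.9 × 9.690 × 17.9 = 6747 mg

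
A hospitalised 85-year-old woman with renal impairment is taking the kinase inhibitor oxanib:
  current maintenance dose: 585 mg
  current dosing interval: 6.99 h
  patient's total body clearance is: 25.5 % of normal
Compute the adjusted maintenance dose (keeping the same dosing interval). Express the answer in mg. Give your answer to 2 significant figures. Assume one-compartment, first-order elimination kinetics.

150 mg

To keep the same average steady-state level, dosing rate must scale with clearance.
CL ratio = 25.5 / 100 = 0.2550
New dose (same interval) = 585 × 0.2550 = 149.2 mg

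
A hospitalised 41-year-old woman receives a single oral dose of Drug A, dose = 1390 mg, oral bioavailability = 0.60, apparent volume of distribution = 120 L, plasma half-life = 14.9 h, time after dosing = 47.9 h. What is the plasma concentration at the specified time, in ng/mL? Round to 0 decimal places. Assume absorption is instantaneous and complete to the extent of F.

Amount reaching circulation = F × Dose = 0.60 × 1390 = 834.0 mg
C₀ = F·Dose / Vd = 834.0 / 120 = 6.950 mg/L
k = ln2 / t½ = 0.693147 / 14.9 = 0.04652 h⁻¹
C = C₀ · e^(−k·t) = 6.950 × e^(−0.04652 × 47.9)
  = 6.950 × 0.1077 = 0.7485 mg/L
Convert: 0.7485 mg/L × 1000 = 748.5 ng/mL

749 ng/mL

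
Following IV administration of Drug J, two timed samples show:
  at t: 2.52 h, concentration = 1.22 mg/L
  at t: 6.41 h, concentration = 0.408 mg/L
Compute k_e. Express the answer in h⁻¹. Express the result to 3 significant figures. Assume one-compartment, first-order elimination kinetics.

0.282 h⁻¹

k = ln(C₁/C₂) / (t₂ − t₁) = ln(1.22/0.408) / (6.41 − 2.52)
  = 1.095 / 3.890 = 0.2815 h⁻¹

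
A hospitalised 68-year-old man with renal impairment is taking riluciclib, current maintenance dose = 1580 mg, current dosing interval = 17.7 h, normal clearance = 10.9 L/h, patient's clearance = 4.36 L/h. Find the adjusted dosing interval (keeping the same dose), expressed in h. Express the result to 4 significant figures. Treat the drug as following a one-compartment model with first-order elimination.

To keep the same average steady-state level, dosing rate must scale with clearance.
CL ratio = 4.36 / 10.9 = 0.4000
New interval (same dose) = 17.7 / 0.4000 = 44.25 h

44.25 h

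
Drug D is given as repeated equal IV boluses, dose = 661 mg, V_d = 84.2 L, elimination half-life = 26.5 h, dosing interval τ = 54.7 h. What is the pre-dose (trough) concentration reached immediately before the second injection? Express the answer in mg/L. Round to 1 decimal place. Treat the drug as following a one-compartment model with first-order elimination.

1.9 mg/L

C₀ per dose = Dose / Vd = 661 / 84.2 = 7.850 mg/L
k = ln2 / t½ = 0.693147 / 26.5 = 0.02616 h⁻¹
Fraction remaining after one interval: r = e^(−kτ) = e^(−0.02616 × 54.7) = 0.2391
Before dose 2, 1 dose has been given (aged 1τ).
C_trough = C₀ × r = 7.850 × 0.2391 = 1.877 mg/L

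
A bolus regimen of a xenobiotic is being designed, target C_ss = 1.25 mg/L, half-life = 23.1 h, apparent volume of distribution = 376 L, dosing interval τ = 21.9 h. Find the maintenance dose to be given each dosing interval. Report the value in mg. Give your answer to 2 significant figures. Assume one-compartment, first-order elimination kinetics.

310 mg

k = ln2 / t½ = 0.693147 / 23.1 = 0.03001 h⁻¹
CL = k × Vd = 0.03001 × 376 = 11.28 L/h
At steady state, Dose/τ = Css × CL.
Dose = Css × CL × τ = 1.25 × 11.28 × 21.9 = 308.8 mg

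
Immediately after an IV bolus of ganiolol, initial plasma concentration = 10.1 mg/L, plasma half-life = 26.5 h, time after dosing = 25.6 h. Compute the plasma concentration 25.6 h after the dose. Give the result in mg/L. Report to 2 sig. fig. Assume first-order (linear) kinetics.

5.2 mg/L

k = ln2 / t½ = 0.693147 / 26.5 = 0.02616 h⁻¹
C = C₀ · e^(−k·t) = 10.10 × e^(−0.02616 × 25.6)
  = 10.10 × 0.5119 = 5.170 mg/L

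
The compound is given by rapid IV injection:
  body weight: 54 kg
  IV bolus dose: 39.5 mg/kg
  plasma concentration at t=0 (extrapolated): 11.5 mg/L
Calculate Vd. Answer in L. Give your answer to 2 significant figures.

Dose = 39.5 × 54 = 2133 mg
Vd = Dose / C₀ = 2133 / 11.5 = 185.5 L

190 L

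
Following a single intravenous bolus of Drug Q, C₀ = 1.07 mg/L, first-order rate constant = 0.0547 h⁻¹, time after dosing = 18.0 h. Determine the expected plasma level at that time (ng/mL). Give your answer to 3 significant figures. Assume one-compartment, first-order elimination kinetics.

400 ng/mL

C = C₀ · e^(−k·t) = 1.070 × e^(−0.05470 × 18.0)
  = 1.070 × 0.3736 = 0.3998 mg/L
Convert: 0.3998 mg/L × 1000 = 399.8 ng/mL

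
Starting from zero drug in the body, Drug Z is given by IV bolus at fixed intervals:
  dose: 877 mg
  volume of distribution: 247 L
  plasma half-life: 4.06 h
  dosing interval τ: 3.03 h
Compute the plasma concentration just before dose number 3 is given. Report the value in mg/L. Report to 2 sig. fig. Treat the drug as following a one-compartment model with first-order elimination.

C₀ per dose = Dose / Vd = 877 / 247 = 3.551 mg/L
k = ln2 / t½ = 0.693147 / 4.06 = 0.1707 h⁻¹
Fraction remaining after one interval: r = e^(−kτ) = e^(−0.1707 × 3.03) = 0.5962
Before dose 3, 2 doses have been given (aged 1τ, 2τ).
C_trough = C₀ × (r + r²) = 3.551 × (0.5962 + 0.3555) = 3.379 mg/L

3.4 mg/L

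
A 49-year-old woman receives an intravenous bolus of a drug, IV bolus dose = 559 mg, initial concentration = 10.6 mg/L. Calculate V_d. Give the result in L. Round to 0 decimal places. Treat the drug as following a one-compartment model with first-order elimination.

Vd = Dose / C₀ = 559.0 / 10.6 = 52.74 L

53 L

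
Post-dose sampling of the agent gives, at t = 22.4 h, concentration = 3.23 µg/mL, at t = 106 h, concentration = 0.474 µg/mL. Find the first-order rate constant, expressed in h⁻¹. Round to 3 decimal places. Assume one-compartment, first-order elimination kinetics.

k = ln(C₁/C₂) / (t₂ − t₁) = ln(3.23/0.474) / (106 − 22.4)
  = 1.919 / 83.60 = 0.02295 h⁻¹

0.023 h⁻¹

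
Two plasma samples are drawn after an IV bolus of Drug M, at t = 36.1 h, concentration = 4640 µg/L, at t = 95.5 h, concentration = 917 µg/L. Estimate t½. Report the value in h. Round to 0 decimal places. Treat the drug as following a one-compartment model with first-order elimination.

k = ln(C₁/C₂) / (t₂ − t₁) = ln(4640/917) / (95.5 − 36.1)
  = 1.621 / 59.40 = 0.02729 h⁻¹
t½ = ln2 / k = 0.693147 / 0.02729 = 25.40 h

25 h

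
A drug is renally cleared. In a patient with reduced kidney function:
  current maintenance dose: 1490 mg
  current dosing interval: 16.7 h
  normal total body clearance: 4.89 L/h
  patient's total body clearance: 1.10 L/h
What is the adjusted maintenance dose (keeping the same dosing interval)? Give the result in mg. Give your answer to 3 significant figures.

To keep the same average steady-state level, dosing rate must scale with clearance.
CL ratio = 1.10 / 4.89 = 0.2249
New dose (same interval) = 1490 × 0.2249 = 335.1 mg

335 mg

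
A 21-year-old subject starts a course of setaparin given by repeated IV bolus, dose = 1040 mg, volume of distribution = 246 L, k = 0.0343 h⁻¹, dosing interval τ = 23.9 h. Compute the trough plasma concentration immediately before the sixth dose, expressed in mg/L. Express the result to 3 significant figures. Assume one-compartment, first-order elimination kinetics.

3.27 mg/L

C₀ per dose = Dose / Vd = 1040 / 246 = 4.228 mg/L
Fraction remaining after one interval: r = e^(−kτ) = e^(−0.03430 × 23.9) = 0.4405
Before dose 6, 5 doses have been given (aged 1τ, 2τ, 3τ, 4τ, 5τ).
C_trough = C₀ × (r + r² + … + r^5) = C₀ × r(1−r^5)/(1−r)
        = 4.228 × 0.4405 × (1 − 0.01659) / (1 − 0.4405) = 3.274 mg/L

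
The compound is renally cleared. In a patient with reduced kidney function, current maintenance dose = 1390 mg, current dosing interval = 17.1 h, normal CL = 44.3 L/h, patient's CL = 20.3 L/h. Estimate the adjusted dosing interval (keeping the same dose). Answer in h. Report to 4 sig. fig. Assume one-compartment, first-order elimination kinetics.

To keep the same average steady-state level, dosing rate must scale with clearance.
CL ratio = 20.3 / 44.3 = 0.4582
New interval (same dose) = 17.1 / 0.4582 = 37.32 h

37.32 h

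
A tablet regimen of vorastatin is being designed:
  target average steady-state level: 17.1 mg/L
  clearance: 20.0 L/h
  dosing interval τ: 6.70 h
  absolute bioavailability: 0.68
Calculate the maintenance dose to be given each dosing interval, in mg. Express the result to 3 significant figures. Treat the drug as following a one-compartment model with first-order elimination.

3370 mg

At steady state, F × (Dose/τ) = Css × CL.
Dose = Css × CL × τ / F = 17.1 × 20.00 × 6.70 / 0.68 = 3370 mg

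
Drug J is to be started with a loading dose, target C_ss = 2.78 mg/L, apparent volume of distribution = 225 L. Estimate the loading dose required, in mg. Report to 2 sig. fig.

630 mg

LD = Css × Vd = 2.78 × 225 = 625.5 mg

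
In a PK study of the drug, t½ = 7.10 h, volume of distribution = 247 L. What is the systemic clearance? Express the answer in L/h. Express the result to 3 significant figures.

24.1 L/h

k = ln2 / t½ = 0.693147 / 7.10 = 0.09763 h⁻¹
CL = k × Vd = 0.09763 × 247 = 24.11 L/h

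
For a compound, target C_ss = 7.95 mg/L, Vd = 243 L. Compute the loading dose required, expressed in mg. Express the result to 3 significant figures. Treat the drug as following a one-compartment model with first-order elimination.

1930 mg

LD = Css × Vd = 7.95 × 243 = 1932 mg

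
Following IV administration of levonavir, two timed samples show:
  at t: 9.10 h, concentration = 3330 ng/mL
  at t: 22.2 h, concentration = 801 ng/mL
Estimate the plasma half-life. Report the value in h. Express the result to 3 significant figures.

6.37 h

k = ln(C₁/C₂) / (t₂ − t₁) = ln(3330/801) / (22.2 − 9.10)
  = 1.425 / 13.10 = 0.1088 h⁻¹
t½ = ln2 / k = 0.693147 / 0.1088 = 6.371 h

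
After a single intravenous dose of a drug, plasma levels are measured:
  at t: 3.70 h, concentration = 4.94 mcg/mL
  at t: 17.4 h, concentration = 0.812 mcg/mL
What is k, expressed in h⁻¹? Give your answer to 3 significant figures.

k = ln(C₁/C₂) / (t₂ − t₁) = ln(4.94/0.812) / (17.4 − 3.70)
  = 1.806 / 13.70 = 0.1318 h⁻¹

0.132 h⁻¹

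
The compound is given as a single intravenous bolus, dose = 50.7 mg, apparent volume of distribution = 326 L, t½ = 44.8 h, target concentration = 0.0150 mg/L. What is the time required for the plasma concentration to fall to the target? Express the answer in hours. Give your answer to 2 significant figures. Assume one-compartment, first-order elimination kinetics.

150 h

C₀ = Dose / Vd = 50.70 / 326 = 0.1555 mg/L
k = ln2 / t½ = 0.693147 / 44.8 = 0.01547 h⁻¹
t = ln(C₀ / C) / k = ln(0.1555 / 0.0150) / 0.01547
  = ln(10.37) / 0.01547 = 2.339 / 0.01547 = 151.2 h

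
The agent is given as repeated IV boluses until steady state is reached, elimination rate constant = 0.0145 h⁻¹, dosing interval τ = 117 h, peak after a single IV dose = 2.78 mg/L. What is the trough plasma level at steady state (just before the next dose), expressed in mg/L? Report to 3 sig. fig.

e^(−kτ) = e^(−0.01450 × 117) = 0.1833
Accumulation ratio R = 1 / (1 − e^(−kτ)) = 1 / (1 − 0.1833) = 1.224
Steady-state trough = C₀ × R × e^(−kτ) = 2.78 × 1.224 × 0.1833 = 0.6237 mg/L

0.624 mg/L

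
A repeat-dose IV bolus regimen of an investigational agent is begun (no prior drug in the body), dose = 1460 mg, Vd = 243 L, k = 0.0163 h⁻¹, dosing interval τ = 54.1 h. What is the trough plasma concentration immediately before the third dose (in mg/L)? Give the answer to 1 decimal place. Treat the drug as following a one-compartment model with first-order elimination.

3.5 mg/L

C₀ per dose = Dose / Vd = 1460 / 243 = 6.008 mg/L
Fraction remaining after one interval: r = e^(−kτ) = e^(−0.01630 × 54.1) = 0.4140
Before dose 3, 2 doses have been given (aged 1τ, 2τ).
C_trough = C₀ × (r + r²) = 6.008 × (0.4140 + 0.1714) = 3.517 mg/L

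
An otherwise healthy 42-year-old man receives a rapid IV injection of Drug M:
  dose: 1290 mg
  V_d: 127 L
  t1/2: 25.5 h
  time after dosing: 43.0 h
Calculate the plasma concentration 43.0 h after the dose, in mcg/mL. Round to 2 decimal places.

C₀ = Dose / Vd = 1290 / 127 = 10.16 mg/L
k = ln2 / t½ = 0.693147 / 25.5 = 0.02718 h⁻¹
C = C₀ · e^(−k·t) = 10.16 × e^(−0.02718 × 43.0)
  = 10.16 × 0.3108 = 3.158 mg/L
(3.158 mg/L = 3.158 mcg/mL)

3.16 mcg/mL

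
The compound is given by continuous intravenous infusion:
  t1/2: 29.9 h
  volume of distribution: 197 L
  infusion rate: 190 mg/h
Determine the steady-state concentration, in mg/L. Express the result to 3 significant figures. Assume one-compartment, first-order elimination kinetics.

k = ln2 / t½ = 0.693147 / 29.9 = 0.02318 h⁻¹
CL = k × Vd = 0.02318 × 197 = 4.566 L/h
At steady state Css = R₀ / CL = 190 / 4.566 = 41.61 mg/L

41.6 mg/L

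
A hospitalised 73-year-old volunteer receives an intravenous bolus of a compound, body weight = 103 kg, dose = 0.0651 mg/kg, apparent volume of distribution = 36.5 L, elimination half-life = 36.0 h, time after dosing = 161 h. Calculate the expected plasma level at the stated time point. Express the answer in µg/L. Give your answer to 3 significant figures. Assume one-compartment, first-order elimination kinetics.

8.28 µg/L

Total dose = 0.0651 × 103 = 6.705 mg
C₀ = Dose / Vd = 6.705 / 36.5 = 0.1837 mg/L
k = ln2 / t½ = 0.693147 / 36.0 = 0.01925 h⁻¹
C = C₀ · e^(−k·t) = 0.1837 × e^(−0.01925 × 161)
  = 0.1837 × 0.04508 = 0.008281 mg/L
Convert: 0.008281 mg/L × 1000 = 8.281 µg/L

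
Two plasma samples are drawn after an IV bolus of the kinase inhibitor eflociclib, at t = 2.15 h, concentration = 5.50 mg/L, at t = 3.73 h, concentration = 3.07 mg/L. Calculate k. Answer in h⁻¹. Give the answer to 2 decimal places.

k = ln(C₁/C₂) / (t₂ − t₁) = ln(5.50/3.07) / (3.73 − 2.15)
  = 0.5831 / 1.580 = 0.3691 h⁻¹

0.37 h⁻¹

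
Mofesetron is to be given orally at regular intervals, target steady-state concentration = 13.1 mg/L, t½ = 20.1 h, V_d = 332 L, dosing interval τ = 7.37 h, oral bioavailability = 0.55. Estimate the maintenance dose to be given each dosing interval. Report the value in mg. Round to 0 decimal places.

2010 mg

k = ln2 / t½ = 0.693147 / 20.1 = 0.03448 h⁻¹
CL = k × Vd = 0.03448 × 332 = 11.45 L/h
At steady state, F × (Dose/τ) = Css × CL.
Dose = Css × CL × τ / F = 13.1 × 11.45 × 7.37 / 0.55 = 2010 mg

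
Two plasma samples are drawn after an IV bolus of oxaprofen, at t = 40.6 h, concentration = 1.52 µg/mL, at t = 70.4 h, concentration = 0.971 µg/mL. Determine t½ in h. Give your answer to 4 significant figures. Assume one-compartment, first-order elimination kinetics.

k = ln(C₁/C₂) / (t₂ − t₁) = ln(1.52/0.971) / (70.4 − 40.6)
  = 0.4481 / 29.80 = 0.01504 h⁻¹
t½ = ln2 / k = 0.693147 / 0.01504 = 46.09 h

46.09 h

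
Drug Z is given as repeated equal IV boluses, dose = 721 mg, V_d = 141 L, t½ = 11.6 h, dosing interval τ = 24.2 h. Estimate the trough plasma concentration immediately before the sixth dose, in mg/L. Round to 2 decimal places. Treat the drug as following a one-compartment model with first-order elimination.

C₀ per dose = Dose / Vd = 721 / 141 = 5.113 mg/L
k = ln2 / t½ = 0.693147 / 11.6 = 0.05975 h⁻¹
Fraction remaining after one interval: r = e^(−kτ) = e^(−0.05975 × 24.2) = 0.2355
Before dose 6, 5 doses have been given (aged 1τ, 2τ, 3τ, 4τ, 5τ).
C_trough = C₀ × (r + r² + … + r^5) = C₀ × r(1−r^5)/(1−r)
        = 5.113 × 0.2355 × (1 − 0.0007244) / (1 − 0.2355) = 1.574 mg/L

1.57 mg/L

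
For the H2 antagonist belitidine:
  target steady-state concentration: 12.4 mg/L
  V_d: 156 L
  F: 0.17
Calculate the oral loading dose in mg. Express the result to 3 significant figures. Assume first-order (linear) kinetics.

LD = Css × Vd / F = 12.4 × 156 / 0.17 = 11380 mg

11400 mg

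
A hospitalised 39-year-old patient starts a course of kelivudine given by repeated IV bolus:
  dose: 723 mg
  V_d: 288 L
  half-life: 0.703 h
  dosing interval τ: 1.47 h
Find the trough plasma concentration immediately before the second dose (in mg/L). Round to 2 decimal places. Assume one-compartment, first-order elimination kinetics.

C₀ per dose = Dose / Vd = 723 / 288 = 2.510 mg/L
k = ln2 / t½ = 0.693147 / 0.703 = 0.9860 h⁻¹
Fraction remaining after one interval: r = e^(−kτ) = e^(−0.9860 × 1.47) = 0.2347
Before dose 2, 1 dose has been given (aged 1τ).
C_trough = C₀ × r = 2.510 × 0.2347 = 0.5891 mg/L

0.59 mg/L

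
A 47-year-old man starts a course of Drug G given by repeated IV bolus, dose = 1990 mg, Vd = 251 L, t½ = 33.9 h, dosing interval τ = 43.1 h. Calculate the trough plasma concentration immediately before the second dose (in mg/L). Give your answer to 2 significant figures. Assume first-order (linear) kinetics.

3.3 mg/L

C₀ per dose = Dose / Vd = 1990 / 251 = 7.928 mg/L
k = ln2 / t½ = 0.693147 / 33.9 = 0.02045 h⁻¹
Fraction remaining after one interval: r = e^(−kτ) = e^(−0.02045 × 43.1) = 0.4142
Before dose 2, 1 dose has been given (aged 1τ).
C_trough = C₀ × r = 7.928 × 0.4142 = 3.284 mg/L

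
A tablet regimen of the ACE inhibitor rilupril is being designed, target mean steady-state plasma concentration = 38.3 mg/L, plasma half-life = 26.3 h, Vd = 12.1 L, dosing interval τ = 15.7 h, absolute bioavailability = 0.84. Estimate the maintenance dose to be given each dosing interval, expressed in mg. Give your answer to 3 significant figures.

k = ln2 / t½ = 0.693147 / 26.3 = 0.02636 h⁻¹
CL = k × Vd = 0.02636 × 12.1 = 0.3190 L/h
At steady state, F × (Dose/τ) = Css × CL.
Dose = Css × CL × τ / F = 38.3 × 0.3190 × 15.7 / 0.84 = 228.4 mg

228 mg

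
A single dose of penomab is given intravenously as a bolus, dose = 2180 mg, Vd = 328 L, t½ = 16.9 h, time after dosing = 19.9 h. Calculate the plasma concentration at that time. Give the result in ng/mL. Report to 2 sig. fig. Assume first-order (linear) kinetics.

C₀ = Dose / Vd = 2180 / 328 = 6.646 mg/L
k = ln2 / t½ = 0.693147 / 16.9 = 0.04101 h⁻¹
C = C₀ · e^(−k·t) = 6.646 × e^(−0.04101 × 19.9)
  = 6.646 × 0.4422 = 2.939 mg/L
Convert: 2.939 mg/L × 1000 = 2939 ng/mL

2900 ng/mL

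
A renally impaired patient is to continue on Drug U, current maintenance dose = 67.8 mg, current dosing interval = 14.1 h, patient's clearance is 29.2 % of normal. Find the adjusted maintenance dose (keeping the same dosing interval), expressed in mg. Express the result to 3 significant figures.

To keep the same average steady-state level, dosing rate must scale with clearance.
CL ratio = 29.2 / 100 = 0.2920
New dose (same interval) = 67.8 × 0.2920 = 19.80 mg

19.8 mg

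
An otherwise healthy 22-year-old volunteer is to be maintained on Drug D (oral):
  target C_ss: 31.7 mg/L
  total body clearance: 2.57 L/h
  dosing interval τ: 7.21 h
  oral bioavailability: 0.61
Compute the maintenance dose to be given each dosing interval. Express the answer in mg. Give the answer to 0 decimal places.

963 mg

At steady state, F × (Dose/τ) = Css × CL.
Dose = Css × CL × τ / F = 31.7 × 2.570 × 7.21 / 0.61 = 962.9 mg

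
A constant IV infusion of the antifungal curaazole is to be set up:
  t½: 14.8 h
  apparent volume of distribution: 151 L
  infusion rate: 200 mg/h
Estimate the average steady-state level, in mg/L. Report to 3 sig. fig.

28.3 mg/L

k = ln2 / t½ = 0.693147 / 14.8 = 0.04683 h⁻¹
CL = k × Vd = 0.04683 × 151 = 7.071 L/h
At steady state Css = R₀ / CL = 200 / 7.071 = 28.28 mg/L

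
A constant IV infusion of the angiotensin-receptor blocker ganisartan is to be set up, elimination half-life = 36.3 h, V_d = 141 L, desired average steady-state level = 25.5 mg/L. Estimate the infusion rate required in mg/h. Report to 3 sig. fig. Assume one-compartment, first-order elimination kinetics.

68.7 mg/h

k = ln2 / t½ = 0.693147 / 36.3 = 0.01909 h⁻¹
CL = k × Vd = 0.01909 × 141 = 2.692 L/h
At steady state, infusion rate R₀ = Css × CL = 25.5 × 2.692 = 68.65 mg/h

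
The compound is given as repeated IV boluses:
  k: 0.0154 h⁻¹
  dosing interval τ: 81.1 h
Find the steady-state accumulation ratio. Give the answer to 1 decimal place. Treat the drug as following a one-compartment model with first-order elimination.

e^(−kτ) = e^(−0.01540 × 81.1) = 0.2868
Accumulation ratio R = 1 / (1 − e^(−kτ)) = 1 / (1 − 0.2868) = 1.402

1.4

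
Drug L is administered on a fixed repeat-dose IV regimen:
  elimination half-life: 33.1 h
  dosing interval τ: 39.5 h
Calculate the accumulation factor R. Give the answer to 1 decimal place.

k = ln2 / t½ = 0.693147 / 33.1 = 0.02094 h⁻¹
e^(−kτ) = e^(−0.02094 × 39.5) = 0.4373
Accumulation ratio R = 1 / (1 − e^(−kτ)) = 1 / (1 − 0.4373) = 1.777

1.8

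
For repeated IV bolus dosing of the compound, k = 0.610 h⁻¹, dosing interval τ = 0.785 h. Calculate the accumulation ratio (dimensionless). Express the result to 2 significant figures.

e^(−kτ) = e^(−0.6100 × 0.785) = 0.6195
Accumulation ratio R = 1 / (1 − e^(−kτ)) = 1 / (1 − 0.6195) = 2.628

2.6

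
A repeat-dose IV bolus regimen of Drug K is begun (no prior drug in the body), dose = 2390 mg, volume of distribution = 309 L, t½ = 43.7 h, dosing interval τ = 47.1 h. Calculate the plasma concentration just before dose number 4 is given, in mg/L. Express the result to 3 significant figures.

C₀ per dose = Dose / Vd = 2390 / 309 = 7.735 mg/L
k = ln2 / t½ = 0.693147 / 43.7 = 0.01586 h⁻¹
Fraction remaining after one interval: r = e^(−kτ) = e^(−0.01586 × 47.1) = 0.4738
Before dose 4, 3 doses have been given (aged 1τ, 2τ, 3τ).
C_trough = C₀ × (r + r² + … + r^3) = C₀ × r(1−r^3)/(1−r)
        = 7.735 × 0.4738 × (1 − 0.1064) / (1 − 0.4738) = 6.224 mg/L

6.22 mg/L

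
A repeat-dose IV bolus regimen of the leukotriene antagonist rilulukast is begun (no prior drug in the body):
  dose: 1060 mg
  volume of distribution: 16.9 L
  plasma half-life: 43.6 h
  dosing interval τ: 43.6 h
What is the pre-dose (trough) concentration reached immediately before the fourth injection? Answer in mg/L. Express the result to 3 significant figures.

C₀ per dose = Dose / Vd = 1060 / 16.9 = 62.72 mg/L
k = ln2 / t½ = 0.693147 / 43.6 = 0.01590 h⁻¹
Fraction remaining after one interval: r = e^(−kτ) = e^(−0.01590 × 43.6) = 0.5000
Before dose 4, 3 doses have been given (aged 1τ, 2τ, 3τ).
C_trough = C₀ × (r + r² + … + r^3) = C₀ × r(1−r^3)/(1−r)
        = 62.72 × 0.5000 × (1 − 0.1250) / (1 − 0.5000) = 54.88 mg/L

54.9 mg/L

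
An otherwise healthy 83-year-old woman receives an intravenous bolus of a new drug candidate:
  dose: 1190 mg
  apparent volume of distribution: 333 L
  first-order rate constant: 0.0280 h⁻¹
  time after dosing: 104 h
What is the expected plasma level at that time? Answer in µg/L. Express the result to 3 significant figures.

C₀ = Dose / Vd = 1190 / 333 = 3.574 mg/L
C = C₀ · e^(−k·t) = 3.574 × e^(−0.02800 × 104)
  = 3.574 × 0.05437 = 0.1943 mg/L
Convert: 0.1943 mg/L × 1000 = 194.3 µg/L

194 µg/L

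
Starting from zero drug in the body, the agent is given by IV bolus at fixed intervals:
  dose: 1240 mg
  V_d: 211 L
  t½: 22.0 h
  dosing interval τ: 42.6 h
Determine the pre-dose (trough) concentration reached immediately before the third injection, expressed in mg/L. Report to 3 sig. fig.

C₀ per dose = Dose / Vd = 1240 / 211 = 5.877 mg/L
k = ln2 / t½ = 0.693147 / 22.0 = 0.03151 h⁻¹
Fraction remaining after one interval: r = e^(−kτ) = e^(−0.03151 × 42.6) = 0.2612
Before dose 3, 2 doses have been given (aged 1τ, 2τ).
C_trough = C₀ × (r + r²) = 5.877 × (0.2612 + 0.06823) = 1.936 mg/L

1.94 mg/L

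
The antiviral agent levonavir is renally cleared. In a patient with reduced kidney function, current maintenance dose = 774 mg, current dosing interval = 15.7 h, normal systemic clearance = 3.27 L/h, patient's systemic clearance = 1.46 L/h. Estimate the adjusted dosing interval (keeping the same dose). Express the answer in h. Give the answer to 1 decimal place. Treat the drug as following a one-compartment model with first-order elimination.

To keep the same average steady-state level, dosing rate must scale with clearance.
CL ratio = 1.46 / 3.27 = 0.4465
New interval (same dose) = 15.7 / 0.4465 = 35.16 h

35.2 h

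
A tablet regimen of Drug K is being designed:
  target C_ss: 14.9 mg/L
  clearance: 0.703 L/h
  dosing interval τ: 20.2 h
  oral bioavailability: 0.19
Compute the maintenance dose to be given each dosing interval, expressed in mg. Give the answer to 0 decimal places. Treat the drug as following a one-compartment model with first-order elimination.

At steady state, F × (Dose/τ) = Css × CL.
Dose = Css × CL × τ / F = 14.9 × 0.7030 × 20.2 / 0.19 = 1114 mg

1114 mg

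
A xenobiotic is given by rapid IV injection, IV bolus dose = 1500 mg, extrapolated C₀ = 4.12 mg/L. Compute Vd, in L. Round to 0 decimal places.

364 L

Vd = Dose / C₀ = 1500 / 4.12 = 364.1 L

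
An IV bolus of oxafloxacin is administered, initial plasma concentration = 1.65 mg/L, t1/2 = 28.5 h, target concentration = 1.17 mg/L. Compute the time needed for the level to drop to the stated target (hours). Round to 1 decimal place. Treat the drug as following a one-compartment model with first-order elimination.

k = ln2 / t½ = 0.693147 / 28.5 = 0.02432 h⁻¹
t = ln(C₀ / C) / k = ln(1.650 / 1.17) / 0.02432
  = ln(1.410) / 0.02432 = 0.3436 / 0.02432 = 14.13 h

14.1 h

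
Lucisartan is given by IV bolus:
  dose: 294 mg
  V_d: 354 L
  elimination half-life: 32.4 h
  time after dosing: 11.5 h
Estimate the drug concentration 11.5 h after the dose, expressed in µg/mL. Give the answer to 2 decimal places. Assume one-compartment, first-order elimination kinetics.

C₀ = Dose / Vd = 294.0 / 354 = 0.8305 mg/L
k = ln2 / t½ = 0.693147 / 32.4 = 0.02139 h⁻¹
C = C₀ · e^(−k·t) = 0.8305 × e^(−0.02139 × 11.5)
  = 0.8305 × 0.7819 = 0.6494 mg/L
(0.6494 mg/L = 0.6494 µg/mL)

0.65 µg/mL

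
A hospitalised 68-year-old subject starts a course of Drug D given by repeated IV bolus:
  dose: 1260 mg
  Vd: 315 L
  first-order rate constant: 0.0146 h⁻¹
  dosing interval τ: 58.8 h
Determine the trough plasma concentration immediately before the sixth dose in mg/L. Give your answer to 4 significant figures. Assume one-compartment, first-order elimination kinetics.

2.902 mg/L

C₀ per dose = Dose / Vd = 1260 / 315 = 4.000 mg/L
Fraction remaining after one interval: r = e^(−kτ) = e^(−0.01460 × 58.8) = 0.4238
Before dose 6, 5 doses have been given (aged 1τ, 2τ, 3τ, 4τ, 5τ).
C_trough = C₀ × (r + r² + … + r^5) = C₀ × r(1−r^5)/(1−r)
        = 4.000 × 0.4238 × (1 − 0.01367) / (1 − 0.4238) = 2.902 mg/L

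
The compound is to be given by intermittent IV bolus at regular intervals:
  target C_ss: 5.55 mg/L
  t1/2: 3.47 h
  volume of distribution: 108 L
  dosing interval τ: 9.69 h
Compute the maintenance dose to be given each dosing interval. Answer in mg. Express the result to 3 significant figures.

k = ln2 / t½ = 0.693147 / 3.47 = 0.1998 h⁻¹
CL = k × Vd = 0.1998 × 108 = 21.58 L/h
At steady state, Dose/τ = Css × CL.
Dose = Css × CL × τ = 5.55 × 21.58 × 9.69 = 1161 mg

1160 mg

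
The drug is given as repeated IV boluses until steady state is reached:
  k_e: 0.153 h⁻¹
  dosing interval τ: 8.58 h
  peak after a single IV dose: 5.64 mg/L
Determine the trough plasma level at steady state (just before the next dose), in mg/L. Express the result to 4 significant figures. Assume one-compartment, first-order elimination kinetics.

2.076 mg/L

e^(−kτ) = e^(−0.1530 × 8.58) = 0.2691
Accumulation ratio R = 1 / (1 − e^(−kτ)) = 1 / (1 − 0.2691) = 1.368
Steady-state trough = C₀ × R × e^(−kτ) = 5.64 × 1.368 × 0.2691 = 2.076 mg/L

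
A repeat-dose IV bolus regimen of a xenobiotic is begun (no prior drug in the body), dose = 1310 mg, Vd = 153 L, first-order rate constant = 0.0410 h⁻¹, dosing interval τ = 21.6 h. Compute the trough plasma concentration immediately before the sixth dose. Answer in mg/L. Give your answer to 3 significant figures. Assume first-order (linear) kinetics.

5.94 mg/L

C₀ per dose = Dose / Vd = 1310 / 153 = 8.562 mg/L
Fraction remaining after one interval: r = e^(−kτ) = e^(−0.04100 × 21.6) = 0.4125
Before dose 6, 5 doses have been given (aged 1τ, 2τ, 3τ, 4τ, 5τ).
C_trough = C₀ × (r + r² + … + r^5) = C₀ × r(1−r^5)/(1−r)
        = 8.562 × 0.4125 × (1 − 0.01194) / (1 − 0.4125) = 5.940 mg/L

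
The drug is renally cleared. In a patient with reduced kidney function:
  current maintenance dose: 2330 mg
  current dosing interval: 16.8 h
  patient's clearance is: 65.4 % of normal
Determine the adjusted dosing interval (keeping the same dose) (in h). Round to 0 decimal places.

26 h

To keep the same average steady-state level, dosing rate must scale with clearance.
CL ratio = 65.4 / 100 = 0.6540
New interval (same dose) = 16.8 / 0.6540 = 25.69 h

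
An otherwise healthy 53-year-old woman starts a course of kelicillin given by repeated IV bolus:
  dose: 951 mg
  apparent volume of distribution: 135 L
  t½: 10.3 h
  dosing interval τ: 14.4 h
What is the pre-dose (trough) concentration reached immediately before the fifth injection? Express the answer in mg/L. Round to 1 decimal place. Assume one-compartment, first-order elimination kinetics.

C₀ per dose = Dose / Vd = 951 / 135 = 7.044 mg/L
k = ln2 / t½ = 0.693147 / 10.3 = 0.06730 h⁻¹
Fraction remaining after one interval: r = e^(−kτ) = e^(−0.06730 × 14.4) = 0.3794
Before dose 5, 4 doses have been given (aged 1τ, 2τ, 3τ, 4τ).
C_trough = C₀ × (r + r² + … + r^4) = C₀ × r(1−r^4)/(1−r)
        = 7.044 × 0.3794 × (1 − 0.02072) / (1 − 0.3794) = 4.217 mg/L

4.2 mg/L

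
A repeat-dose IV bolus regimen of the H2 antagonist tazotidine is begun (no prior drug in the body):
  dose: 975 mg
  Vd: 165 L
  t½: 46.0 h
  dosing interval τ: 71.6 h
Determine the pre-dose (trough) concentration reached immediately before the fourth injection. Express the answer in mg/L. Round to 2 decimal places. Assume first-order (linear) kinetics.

2.92 mg/L

C₀ per dose = Dose / Vd = 975 / 165 = 5.909 mg/L
k = ln2 / t½ = 0.693147 / 46.0 = 0.01507 h⁻¹
Fraction remaining after one interval: r = e^(−kτ) = e^(−0.01507 × 71.6) = 0.3399
Before dose 4, 3 doses have been given (aged 1τ, 2τ, 3τ).
C_trough = C₀ × (r + r² + … + r^3) = C₀ × r(1−r^3)/(1−r)
        = 5.909 × 0.3399 × (1 − 0.03927) / (1 − 0.3399) = 2.923 mg/L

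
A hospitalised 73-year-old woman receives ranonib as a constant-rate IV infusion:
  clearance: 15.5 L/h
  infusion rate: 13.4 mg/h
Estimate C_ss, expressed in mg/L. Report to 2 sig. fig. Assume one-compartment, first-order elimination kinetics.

0.86 mg/L

At steady state Css = R₀ / CL = 13.4 / 15.50 = 0.8645 mg/L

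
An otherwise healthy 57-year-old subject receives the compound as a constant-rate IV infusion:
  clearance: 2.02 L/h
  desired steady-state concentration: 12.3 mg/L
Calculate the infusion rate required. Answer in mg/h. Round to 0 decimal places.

At steady state, infusion rate R₀ = Css × CL = 12.3 × 2.020 = 24.85 mg/h

25 mg/h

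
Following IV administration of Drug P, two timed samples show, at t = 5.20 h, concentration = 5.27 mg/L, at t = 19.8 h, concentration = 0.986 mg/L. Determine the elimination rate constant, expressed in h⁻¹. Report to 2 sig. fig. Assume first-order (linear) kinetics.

k = ln(C₁/C₂) / (t₂ − t₁) = ln(5.27/0.986) / (19.8 − 5.20)
  = 1.676 / 14.60 = 0.1148 h⁻¹

0.11 h⁻¹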